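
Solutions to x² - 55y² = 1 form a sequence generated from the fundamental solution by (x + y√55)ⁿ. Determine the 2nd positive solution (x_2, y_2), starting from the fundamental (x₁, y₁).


Step 1: Find the fundamental solution (x₁, y₁) of x² - 55y² = 1.
  Expand √55 as a continued fraction. a₀ = ⌊√55⌋ = 7; iterate m_{k+1} = d_k·a_k − m_k, d_{k+1} = (55 − m_{k+1}²)/d_k, a_{k+1} = ⌊(a₀ + m_{k+1})/d_{k+1}⌋ (starting m₀ = 0, d₀ = 1), with convergents p_k = a_k·p_{k-1} + p_{k-2}, q_k = a_k·q_{k-1} + q_{k-2} (p₋₁ = 1, q₋₁ = 0):
  k = 0: a₀ = 7; p₀/q₀ = 7/1; p₀² − 55·q₀² = 49 − 55 = -6.
  k = 1: m = 7, d = 6, a = ⌊(7 + 7)/6⌋ = 2; p/q = (2·7 + 1)/(2·1 + 0) = 15/2; p² − 55·q² = 225 − 220 = 5.
  k = 2: m = 5, d = 5, a = ⌊(7 + 5)/5⌋ = 2; p/q = (2·15 + 7)/(2·2 + 1) = 37/5; p² − 55·q² = 1369 − 1375 = -6.
  k = 3: m = 5, d = 6, a = ⌊(7 + 5)/6⌋ = 2; p/q = (2·37 + 15)/(2·5 + 2) = 89/12; p² − 55·q² = 7921 − 7920 = 1.
  The first convergent with p² − 55·q² = 1 gives the fundamental solution (x₁, y₁) = (89, 12).
Step 2: Apply the recurrence (x_{n+1}, y_{n+1}) = (x₁x_n + 55y₁y_n, x₁y_n + y₁x_n) repeatedly.
  From (x_1, y_1) = (89, 12): x_2 = 89·89 + 55·12·12 = 15841; y_2 = 89·12 + 12·89 = 2136.
Step 3: Verify x_2² - 55·y_2² = 250937281 - 250937280 = 1 (should be 1). ✓

(x_1, y_1) = (89, 12); (x_2, y_2) = (15841, 2136).


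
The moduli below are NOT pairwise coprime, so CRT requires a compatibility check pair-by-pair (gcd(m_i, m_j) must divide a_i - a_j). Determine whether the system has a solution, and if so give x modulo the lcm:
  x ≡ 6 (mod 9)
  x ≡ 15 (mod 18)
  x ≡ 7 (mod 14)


Moduli 9, 18, 14 are not pairwise coprime, so CRT works modulo lcm(m_i) when all pairwise compatibility conditions hold.
Pairwise compatibility: gcd(m_i, m_j) must divide a_i - a_j for every pair.
Merge one congruence at a time:
  Start: x ≡ 6 (mod 9).
  Combine with x ≡ 15 (mod 18): gcd(9, 18) = 9; 15 - 6 = 9, which IS divisible by 9, so compatible.
    Write x = 6 + 9·t and substitute into x ≡ 15 (mod 18): 9·t ≡ 15 − 6 = 9 (mod 18).
    Divide the congruence (and modulus) by g = 9: 1·t ≡ 1 (mod 2).
    So t ≡ 1 (mod 2).
    Then x = 6 + 9·1 = 15, valid modulo lcm(9, 18) = 18: x ≡ 15 (mod 18).
  Combine with x ≡ 7 (mod 14): gcd(18, 14) = 2; 7 - 15 = -8, which IS divisible by 2, so compatible.
    Write x = 15 + 18·t and substitute into x ≡ 7 (mod 14): 18·t ≡ 7 − 15 = -8 (mod 14).
    Divide the congruence (and modulus) by g = 2: 9·t ≡ -4 (mod 7).
    Reduce coefficients mod 7: 2·t ≡ 3 (mod 7).
    The inverse of 2 mod 7 is 4 (since 2·4 = 8 = 1·7 + 1), so t ≡ 4·3 = 12 ≡ 5 (mod 7).
    Then x = 15 + 18·5 = 105, valid modulo lcm(18, 14) = 126: x ≡ 105 (mod 126).
Verify: 105 mod 9 = 6, 105 mod 18 = 15, 105 mod 14 = 7.

x ≡ 105 (mod 126).


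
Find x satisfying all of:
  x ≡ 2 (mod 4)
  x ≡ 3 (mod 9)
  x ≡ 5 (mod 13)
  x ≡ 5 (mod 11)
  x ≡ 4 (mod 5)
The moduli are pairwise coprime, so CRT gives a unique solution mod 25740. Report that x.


Product of moduli M = 4 · 9 · 13 · 11 · 5 = 25740.
Merge one congruence at a time:
  Start: x ≡ 2 (mod 4).
  Combine with x ≡ 3 (mod 9); new modulus lcm = 36.
    Write x = 2 + 4·t and substitute into x ≡ 3 (mod 9): 4·t ≡ 3 − 2 = 1 (mod 9).
    The inverse of 4 mod 9 is 7 (since 4·7 = 28 = 3·9 + 1), so t ≡ 7·1 = 7 ≡ 7 (mod 9).
    Then x = 2 + 4·7 = 30, valid modulo lcm(4, 9) = 36: x ≡ 30 (mod 36).
  Combine with x ≡ 5 (mod 13); new modulus lcm = 468.
    Write x = 30 + 36·t and substitute into x ≡ 5 (mod 13): 36·t ≡ 5 − 30 = -25 (mod 13).
    Reduce coefficients mod 13: 10·t ≡ 1 (mod 13).
    The inverse of 10 mod 13 is 4 (since 10·4 = 40 = 3·13 + 1), so t ≡ 4·1 = 4 ≡ 4 (mod 13).
    Then x = 30 + 36·4 = 174, valid modulo lcm(36, 13) = 468: x ≡ 174 (mod 468).
  Combine with x ≡ 5 (mod 11); new modulus lcm = 5148.
    Write x = 174 + 468·t and substitute into x ≡ 5 (mod 11): 468·t ≡ 5 − 174 = -169 (mod 11).
    Reduce coefficients mod 11: 6·t ≡ 7 (mod 11).
    The inverse of 6 mod 11 is 2 (since 6·2 = 12 = 1·11 + 1), so t ≡ 2·7 = 14 ≡ 3 (mod 11).
    Then x = 174 + 468·3 = 1578, valid modulo lcm(468, 11) = 5148: x ≡ 1578 (mod 5148).
  Combine with x ≡ 4 (mod 5); new modulus lcm = 25740.
    Write x = 1578 + 5148·t and substitute into x ≡ 4 (mod 5): 5148·t ≡ 4 − 1578 = -1574 (mod 5).
    Reduce coefficients mod 5: 3·t ≡ 1 (mod 5).
    The inverse of 3 mod 5 is 2 (since 3·2 = 6 = 1·5 + 1), so t ≡ 2·1 = 2 ≡ 2 (mod 5).
    Then x = 1578 + 5148·2 = 11874, valid modulo lcm(5148, 5) = 25740: x ≡ 11874 (mod 25740).
Verify against each original: 11874 mod 4 = 2, 11874 mod 9 = 3, 11874 mod 13 = 5, 11874 mod 11 = 5, 11874 mod 5 = 4.

x ≡ 11874 (mod 25740).


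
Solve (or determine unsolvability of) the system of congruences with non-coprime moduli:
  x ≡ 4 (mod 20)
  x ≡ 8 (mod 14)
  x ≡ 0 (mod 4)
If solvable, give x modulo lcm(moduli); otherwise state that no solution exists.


Moduli 20, 14, 4 are not pairwise coprime, so CRT works modulo lcm(m_i) when all pairwise compatibility conditions hold.
Pairwise compatibility: gcd(m_i, m_j) must divide a_i - a_j for every pair.
Merge one congruence at a time:
  Start: x ≡ 4 (mod 20).
  Combine with x ≡ 8 (mod 14): gcd(20, 14) = 2; 8 - 4 = 4, which IS divisible by 2, so compatible.
    Write x = 4 + 20·t and substitute into x ≡ 8 (mod 14): 20·t ≡ 8 − 4 = 4 (mod 14).
    Divide the congruence (and modulus) by g = 2: 10·t ≡ 2 (mod 7).
    Reduce coefficients mod 7: 3·t ≡ 2 (mod 7).
    The inverse of 3 mod 7 is 5 (since 3·5 = 15 = 2·7 + 1), so t ≡ 5·2 = 10 ≡ 3 (mod 7).
    Then x = 4 + 20·3 = 64, valid modulo lcm(20, 14) = 140: x ≡ 64 (mod 140).
  Combine with x ≡ 0 (mod 4): gcd(140, 4) = 4; 0 - 64 = -64, which IS divisible by 4, so compatible.
    Write x = 64 + 140·t and substitute into x ≡ 0 (mod 4): 140·t ≡ 0 − 64 = -64 (mod 4).
    Divide the congruence (and modulus) by g = 4: 35·t ≡ -16 (mod 1).
    Modulo 1 every t works; take t = 0.
    Then x = 64 + 140·0 = 64, valid modulo lcm(140, 4) = 140: x ≡ 64 (mod 140).
Verify: 64 mod 20 = 4, 64 mod 14 = 8, 64 mod 4 = 0.

x ≡ 64 (mod 140).


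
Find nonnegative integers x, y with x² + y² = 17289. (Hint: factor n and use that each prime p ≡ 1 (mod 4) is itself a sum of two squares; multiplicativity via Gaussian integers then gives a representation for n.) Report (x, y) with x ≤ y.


Step 1: Factor n = 17289 = 3^2 · 17 · 113.
Step 2: Check the mod-4 condition on each prime factor: 3 ≡ 3 (mod 4), exponent 2 (must be even); 17 ≡ 1 (mod 4), exponent 1; 113 ≡ 1 (mod 4), exponent 1.
All primes ≡ 3 (mod 4) appear to even exponent (or don't appear), so by the two-squares theorem n IS expressible as a sum of two squares.
Step 3: Build a representation. Group n = k² · m with k = 3 and m = 17 · 113 = 1921 (a product of primes ≡ 1 (mod 4)); a representation of m scales to one of n via (k·x)² + (k·y)² = k²(x² + y²). Each prime p ≡ 1 (mod 4) is itself a sum of two squares; find a² by testing p − a² for a perfect square:
  17: 17 − 1² = 16 = 4² ⇒ 17 = 1² + 4².
  113: 113 − 1² = 112, 113 − 2² = 109, 113 − 3² = 104, 113 − 4² = 97, 113 − 5² = 88, 113 − 6² = 77, 113 − 7² = 64 = 8² ⇒ 113 = 7² + 8².
  Combine using the Brahmagupta–Fibonacci identity (a² + b²)(c² + d²) = (ac − bd)² + (ad + bc)² = (ac + bd)² + (ad − bc)²:
  17 · 113 = 1921: from (1² + 4²)(7² + 8²), take (1·7 − 4·8, 1·8 + 4·7) = (7 − 32, 8 + 28) = (-25, 36); dropping signs (only squares matter) gives (25, 36); check 25² + 36² = 625 + 1296 = 1921 ✓.
  Scale by k = 3: (3·25, 3·36) = (75, 108).
Step 4: Order so x ≤ y and verify: 75² + 108² = 5625 + 11664 = 17289 = n. ✓

n = 17289 = 75² + 108² (one valid representation with x ≤ y).


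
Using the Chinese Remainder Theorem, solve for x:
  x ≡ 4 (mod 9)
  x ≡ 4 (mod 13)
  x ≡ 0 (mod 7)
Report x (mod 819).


Moduli 9, 13, 7 are pairwise coprime; by CRT there is a unique solution modulo M = 9 · 13 · 7 = 819.
Solve pairwise, accumulating the modulus:
  Start with x ≡ 4 (mod 9).
  Combine with x ≡ 4 (mod 13): since gcd(9, 13) = 1, we get a unique residue mod 117.
    Write x = 4 + 9·t and substitute into x ≡ 4 (mod 13): 9·t ≡ 4 − 4 = 0 (mod 13).
    The inverse of 9 mod 13 is 3 (since 9·3 = 27 = 2·13 + 1), so t ≡ 3·0 = 0 ≡ 0 (mod 13).
    Then x = 4 + 9·0 = 4, valid modulo lcm(9, 13) = 117: x ≡ 4 (mod 117).
  Combine with x ≡ 0 (mod 7): since gcd(117, 7) = 1, we get a unique residue mod 819.
    Write x = 4 + 117·t and substitute into x ≡ 0 (mod 7): 117·t ≡ 0 − 4 = -4 (mod 7).
    Reduce coefficients mod 7: 5·t ≡ 3 (mod 7).
    The inverse of 5 mod 7 is 3 (since 5·3 = 15 = 2·7 + 1), so t ≡ 3·3 = 9 ≡ 2 (mod 7).
    Then x = 4 + 117·2 = 238, valid modulo lcm(117, 7) = 819: x ≡ 238 (mod 819).
Verify: 238 mod 9 = 4 ✓, 238 mod 13 = 4 ✓, 238 mod 7 = 0 ✓.

x ≡ 238 (mod 819).


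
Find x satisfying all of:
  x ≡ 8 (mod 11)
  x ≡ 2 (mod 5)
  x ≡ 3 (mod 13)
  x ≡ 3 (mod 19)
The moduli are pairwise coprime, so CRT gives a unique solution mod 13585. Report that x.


Product of moduli M = 11 · 5 · 13 · 19 = 13585.
Merge one congruence at a time:
  Start: x ≡ 8 (mod 11).
  Combine with x ≡ 2 (mod 5); new modulus lcm = 55.
    Write x = 8 + 11·t and substitute into x ≡ 2 (mod 5): 11·t ≡ 2 − 8 = -6 (mod 5).
    Reduce coefficients mod 5: 1·t ≡ 4 (mod 5).
    So t ≡ 4 (mod 5).
    Then x = 8 + 11·4 = 52, valid modulo lcm(11, 5) = 55: x ≡ 52 (mod 55).
  Combine with x ≡ 3 (mod 13); new modulus lcm = 715.
    Write x = 52 + 55·t and substitute into x ≡ 3 (mod 13): 55·t ≡ 3 − 52 = -49 (mod 13).
    Reduce coefficients mod 13: 3·t ≡ 3 (mod 13).
    The inverse of 3 mod 13 is 9 (since 3·9 = 27 = 2·13 + 1), so t ≡ 9·3 = 27 ≡ 1 (mod 13).
    Then x = 52 + 55·1 = 107, valid modulo lcm(55, 13) = 715: x ≡ 107 (mod 715).
  Combine with x ≡ 3 (mod 19); new modulus lcm = 13585.
    Write x = 107 + 715·t and substitute into x ≡ 3 (mod 19): 715·t ≡ 3 − 107 = -104 (mod 19).
    Reduce coefficients mod 19: 12·t ≡ 10 (mod 19).
    The inverse of 12 mod 19 is 8 (since 12·8 = 96 = 5·19 + 1), so t ≡ 8·10 = 80 ≡ 4 (mod 19).
    Then x = 107 + 715·4 = 2967, valid modulo lcm(715, 19) = 13585: x ≡ 2967 (mod 13585).
Verify against each original: 2967 mod 11 = 8, 2967 mod 5 = 2, 2967 mod 13 = 3, 2967 mod 19 = 3.

x ≡ 2967 (mod 13585).


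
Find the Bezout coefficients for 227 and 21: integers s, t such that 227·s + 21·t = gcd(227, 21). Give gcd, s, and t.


Euclidean algorithm on (227, 21) — divide until remainder is 0:
  227 = 10 · 21 + 17
  21 = 1 · 17 + 4
  17 = 4 · 4 + 1
  4 = 4 · 1 + 0
gcd(227, 21) = 1.
Track Bezout coefficients alongside the remainders: start with r₀ = 227 = a·1 + b·0 (s = 1, t = 0) and r₁ = 21 = a·0 + b·1 (s = 0, t = 1); each new remainder r_{k+1} = r_{k-1} − q_k·r_k inherits s_{k+1} = s_{k-1} − q_k·s_k, t_{k+1} = t_{k-1} − q_k·t_k, so r_k = a·s_k + b·t_k at every step:
  q = 10: r = 17, s = 1 − 10·0 = 1, t = 0 − 10·1 = -10  (check: 227·1 + 21·(-10) = 17)
  q = 1: r = 4, s = 0 − 1·1 = -1, t = 1 − 1·(-10) = 11  (check: 227·(-1) + 21·11 = 4)
  q = 4: r = 1, s = 1 − 4·(-1) = 5, t = -10 − 4·11 = -54  (check: 227·5 + 21·(-54) = 1)
The row with r = 1 (the gcd) gives the Bezout coefficients s = 5, t = -54.
Result: 227 · (5) + 21 · (-54) = 1.

gcd(227, 21) = 1; s = 5, t = -54 (check: 227·5 + 21·(-54) = 1).


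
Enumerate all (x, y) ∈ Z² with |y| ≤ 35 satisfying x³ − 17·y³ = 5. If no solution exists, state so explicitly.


The equation is x³ - 17y³ = 5. For fixed y, x³ = 17·y³ + 5, so a solution requires the RHS to be a perfect cube.
Strategy: iterate y from -35 to 35, compute RHS = 17·y³ + 5, and check whether it is a (positive or negative) perfect cube.
Check small values of y:
  y = 0: RHS = 5 is not a perfect cube.
  y = 1: RHS = 22 is not a perfect cube.
  y = -1: RHS = -12 is not a perfect cube.
  y = 2: RHS = 141 is not a perfect cube.
  y = -2: RHS = -131 is not a perfect cube.
  y = 3: RHS = 464 is not a perfect cube.
  y = -3: RHS = -454 is not a perfect cube.
Continuing the search up to |y| = 35 finds no solutions either.
No (x, y) in the scanned range satisfies the equation.

No integer solutions with |y| ≤ 35.


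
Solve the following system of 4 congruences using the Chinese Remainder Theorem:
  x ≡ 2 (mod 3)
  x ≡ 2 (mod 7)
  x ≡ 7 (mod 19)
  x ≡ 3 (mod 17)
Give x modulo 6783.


Product of moduli M = 3 · 7 · 19 · 17 = 6783.
Merge one congruence at a time:
  Start: x ≡ 2 (mod 3).
  Combine with x ≡ 2 (mod 7); new modulus lcm = 21.
    Write x = 2 + 3·t and substitute into x ≡ 2 (mod 7): 3·t ≡ 2 − 2 = 0 (mod 7).
    The inverse of 3 mod 7 is 5 (since 3·5 = 15 = 2·7 + 1), so t ≡ 5·0 = 0 ≡ 0 (mod 7).
    Then x = 2 + 3·0 = 2, valid modulo lcm(3, 7) = 21: x ≡ 2 (mod 21).
  Combine with x ≡ 7 (mod 19); new modulus lcm = 399.
    Write x = 2 + 21·t and substitute into x ≡ 7 (mod 19): 21·t ≡ 7 − 2 = 5 (mod 19).
    Reduce coefficients mod 19: 2·t ≡ 5 (mod 19).
    The inverse of 2 mod 19 is 10 (since 2·10 = 20 = 1·19 + 1), so t ≡ 10·5 = 50 ≡ 12 (mod 19).
    Then x = 2 + 21·12 = 254, valid modulo lcm(21, 19) = 399: x ≡ 254 (mod 399).
  Combine with x ≡ 3 (mod 17); new modulus lcm = 6783.
    Write x = 254 + 399·t and substitute into x ≡ 3 (mod 17): 399·t ≡ 3 − 254 = -251 (mod 17).
    Reduce coefficients mod 17: 8·t ≡ 4 (mod 17).
    The inverse of 8 mod 17 is 15 (since 8·15 = 120 = 7·17 + 1), so t ≡ 15·4 = 60 ≡ 9 (mod 17).
    Then x = 254 + 399·9 = 3845, valid modulo lcm(399, 17) = 6783: x ≡ 3845 (mod 6783).
Verify against each original: 3845 mod 3 = 2, 3845 mod 7 = 2, 3845 mod 19 = 7, 3845 mod 17 = 3.

x ≡ 3845 (mod 6783).


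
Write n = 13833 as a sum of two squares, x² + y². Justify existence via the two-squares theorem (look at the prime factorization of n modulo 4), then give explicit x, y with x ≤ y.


Step 1: Factor n = 13833 = 3^2 · 29 · 53.
Step 2: Check the mod-4 condition on each prime factor: 3 ≡ 3 (mod 4), exponent 2 (must be even); 29 ≡ 1 (mod 4), exponent 1; 53 ≡ 1 (mod 4), exponent 1.
All primes ≡ 3 (mod 4) appear to even exponent (or don't appear), so by the two-squares theorem n IS expressible as a sum of two squares.
Step 3: Build a representation. Group n = k² · m with k = 3 and m = 29 · 53 = 1537 (a product of primes ≡ 1 (mod 4)); a representation of m scales to one of n via (k·x)² + (k·y)² = k²(x² + y²). Each prime p ≡ 1 (mod 4) is itself a sum of two squares; find a² by testing p − a² for a perfect square:
  29: 29 − 1² = 28, 29 − 2² = 25 = 5² ⇒ 29 = 2² + 5².
  53: 53 − 1² = 52, 53 − 2² = 49 = 7² ⇒ 53 = 2² + 7².
  Combine using the Brahmagupta–Fibonacci identity (a² + b²)(c² + d²) = (ac − bd)² + (ad + bc)² = (ac + bd)² + (ad − bc)²:
  29 · 53 = 1537: from (2² + 5²)(2² + 7²), take (2·2 − 5·7, 2·7 + 5·2) = (4 − 35, 14 + 10) = (-31, 24); dropping signs (only squares matter) gives (31, 24); check 31² + 24² = 961 + 576 = 1537 ✓.
  Scale by k = 3: (3·31, 3·24) = (93, 72).
Step 4: Order so x ≤ y and verify: 72² + 93² = 5184 + 8649 = 13833 = n. ✓

n = 13833 = 72² + 93² (one valid representation with x ≤ y).


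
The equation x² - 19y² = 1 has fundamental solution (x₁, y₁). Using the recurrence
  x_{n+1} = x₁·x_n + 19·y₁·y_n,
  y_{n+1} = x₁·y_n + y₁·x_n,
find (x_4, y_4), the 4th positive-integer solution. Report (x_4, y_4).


Step 1: Find the fundamental solution (x₁, y₁) of x² - 19y² = 1.
  Expand √19 as a continued fraction. a₀ = ⌊√19⌋ = 4; iterate m_{k+1} = d_k·a_k − m_k, d_{k+1} = (19 − m_{k+1}²)/d_k, a_{k+1} = ⌊(a₀ + m_{k+1})/d_{k+1}⌋ (starting m₀ = 0, d₀ = 1), with convergents p_k = a_k·p_{k-1} + p_{k-2}, q_k = a_k·q_{k-1} + q_{k-2} (p₋₁ = 1, q₋₁ = 0):
  k = 0: a₀ = 4; p₀/q₀ = 4/1; p₀² − 19·q₀² = 16 − 19 = -3.
  k = 1: m = 4, d = 3, a = ⌊(4 + 4)/3⌋ = 2; p/q = (2·4 + 1)/(2·1 + 0) = 9/2; p² − 19·q² = 81 − 76 = 5.
  k = 2: m = 2, d = 5, a = ⌊(4 + 2)/5⌋ = 1; p/q = (1·9 + 4)/(1·2 + 1) = 13/3; p² − 19·q² = 169 − 171 = -2.
  k = 3: m = 3, d = 2, a = ⌊(4 + 3)/2⌋ = 3; p/q = (3·13 + 9)/(3·3 + 2) = 48/11; p² − 19·q² = 2304 − 2299 = 5.
  k = 4: m = 3, d = 5, a = ⌊(4 + 3)/5⌋ = 1; p/q = (1·48 + 13)/(1·11 + 3) = 61/14; p² − 19·q² = 3721 − 3724 = -3.
  k = 5: m = 2, d = 3, a = ⌊(4 + 2)/3⌋ = 2; p/q = (2·61 + 48)/(2·14 + 11) = 170/39; p² − 19·q² = 28900 − 28899 = 1.
  The first convergent with p² − 19·q² = 1 gives the fundamental solution (x₁, y₁) = (170, 39).
Step 2: Apply the recurrence (x_{n+1}, y_{n+1}) = (x₁x_n + 19y₁y_n, x₁y_n + y₁x_n) repeatedly.
  From (x_1, y_1) = (170, 39): x_2 = 170·170 + 19·39·39 = 57799; y_2 = 170·39 + 39·170 = 13260.
  From (x_2, y_2) = (57799, 13260): x_3 = 170·57799 + 19·39·13260 = 19651490; y_3 = 170·13260 + 39·57799 = 4508361.
  From (x_3, y_3) = (19651490, 4508361): x_4 = 170·19651490 + 19·39·4508361 = 6681448801; y_4 = 170·4508361 + 39·19651490 = 1532829480.
Step 3: Verify x_4² - 19·y_4² = 44641758080384337601 - 44641758080384337600 = 1 (should be 1). ✓

(x_1, y_1) = (170, 39); (x_4, y_4) = (6681448801, 1532829480).


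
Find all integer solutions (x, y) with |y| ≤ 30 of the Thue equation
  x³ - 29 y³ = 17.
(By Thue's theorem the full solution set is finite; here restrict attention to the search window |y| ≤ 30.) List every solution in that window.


The equation is x³ - 29y³ = 17. For fixed y, x³ = 29·y³ + 17, so a solution requires the RHS to be a perfect cube.
Strategy: iterate y from -30 to 30, compute RHS = 29·y³ + 17, and check whether it is a (positive or negative) perfect cube.
Check small values of y:
  y = 0: RHS = 17 is not a perfect cube.
  y = 1: RHS = 46 is not a perfect cube.
  y = -1: RHS = -12 is not a perfect cube.
  y = 2: RHS = 249 is not a perfect cube.
  y = -2: RHS = -215 is not a perfect cube.
  y = 3: RHS = 800 is not a perfect cube.
  y = -3: RHS = -766 is not a perfect cube.
Continuing the search up to |y| = 30 finds no solutions either.
No (x, y) in the scanned range satisfies the equation.

No integer solutions with |y| ≤ 30.


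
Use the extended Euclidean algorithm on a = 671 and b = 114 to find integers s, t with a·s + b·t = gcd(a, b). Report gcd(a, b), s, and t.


Euclidean algorithm on (671, 114) — divide until remainder is 0:
  671 = 5 · 114 + 101
  114 = 1 · 101 + 13
  101 = 7 · 13 + 10
  13 = 1 · 10 + 3
  10 = 3 · 3 + 1
  3 = 3 · 1 + 0
gcd(671, 114) = 1.
Track Bezout coefficients alongside the remainders: start with r₀ = 671 = a·1 + b·0 (s = 1, t = 0) and r₁ = 114 = a·0 + b·1 (s = 0, t = 1); each new remainder r_{k+1} = r_{k-1} − q_k·r_k inherits s_{k+1} = s_{k-1} − q_k·s_k, t_{k+1} = t_{k-1} − q_k·t_k, so r_k = a·s_k + b·t_k at every step:
  q = 5: r = 101, s = 1 − 5·0 = 1, t = 0 − 5·1 = -5  (check: 671·1 + 114·(-5) = 101)
  q = 1: r = 13, s = 0 − 1·1 = -1, t = 1 − 1·(-5) = 6  (check: 671·(-1) + 114·6 = 13)
  q = 7: r = 10, s = 1 − 7·(-1) = 8, t = -5 − 7·6 = -47  (check: 671·8 + 114·(-47) = 10)
  q = 1: r = 3, s = -1 − 1·8 = -9, t = 6 − 1·(-47) = 53  (check: 671·(-9) + 114·53 = 3)
  q = 3: r = 1, s = 8 − 3·(-9) = 35, t = -47 − 3·53 = -206  (check: 671·35 + 114·(-206) = 1)
The row with r = 1 (the gcd) gives the Bezout coefficients s = 35, t = -206.
Result: 671 · (35) + 114 · (-206) = 1.

gcd(671, 114) = 1; s = 35, t = -206 (check: 671·35 + 114·(-206) = 1).


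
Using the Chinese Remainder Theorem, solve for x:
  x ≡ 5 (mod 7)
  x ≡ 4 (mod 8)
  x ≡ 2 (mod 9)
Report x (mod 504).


Moduli 7, 8, 9 are pairwise coprime; by CRT there is a unique solution modulo M = 7 · 8 · 9 = 504.
Solve pairwise, accumulating the modulus:
  Start with x ≡ 5 (mod 7).
  Combine with x ≡ 4 (mod 8): since gcd(7, 8) = 1, we get a unique residue mod 56.
    Write x = 5 + 7·t and substitute into x ≡ 4 (mod 8): 7·t ≡ 4 − 5 = -1 (mod 8).
    Reduce coefficients mod 8: 7·t ≡ 7 (mod 8).
    The inverse of 7 mod 8 is 7 (since 7·7 = 49 = 6·8 + 1), so t ≡ 7·7 = 49 ≡ 1 (mod 8).
    Then x = 5 + 7·1 = 12, valid modulo lcm(7, 8) = 56: x ≡ 12 (mod 56).
  Combine with x ≡ 2 (mod 9): since gcd(56, 9) = 1, we get a unique residue mod 504.
    Write x = 12 + 56·t and substitute into x ≡ 2 (mod 9): 56·t ≡ 2 − 12 = -10 (mod 9).
    Reduce coefficients mod 9: 2·t ≡ 8 (mod 9).
    The inverse of 2 mod 9 is 5 (since 2·5 = 10 = 1·9 + 1), so t ≡ 5·8 = 40 ≡ 4 (mod 9).
    Then x = 12 + 56·4 = 236, valid modulo lcm(56, 9) = 504: x ≡ 236 (mod 504).
Verify: 236 mod 7 = 5 ✓, 236 mod 8 = 4 ✓, 236 mod 9 = 2 ✓.

x ≡ 236 (mod 504).


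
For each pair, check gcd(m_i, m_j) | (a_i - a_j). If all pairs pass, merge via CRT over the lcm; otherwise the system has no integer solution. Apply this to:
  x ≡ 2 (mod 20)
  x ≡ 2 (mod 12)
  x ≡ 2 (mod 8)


Moduli 20, 12, 8 are not pairwise coprime, so CRT works modulo lcm(m_i) when all pairwise compatibility conditions hold.
Pairwise compatibility: gcd(m_i, m_j) must divide a_i - a_j for every pair.
Merge one congruence at a time:
  Start: x ≡ 2 (mod 20).
  Combine with x ≡ 2 (mod 12): gcd(20, 12) = 4; 2 - 2 = 0, which IS divisible by 4, so compatible.
    Write x = 2 + 20·t and substitute into x ≡ 2 (mod 12): 20·t ≡ 2 − 2 = 0 (mod 12).
    Divide the congruence (and modulus) by g = 4: 5·t ≡ 0 (mod 3).
    Reduce coefficients mod 3: 2·t ≡ 0 (mod 3).
    The inverse of 2 mod 3 is 2 (since 2·2 = 4 = 1·3 + 1), so t ≡ 2·0 = 0 ≡ 0 (mod 3).
    Then x = 2 + 20·0 = 2, valid modulo lcm(20, 12) = 60: x ≡ 2 (mod 60).
  Combine with x ≡ 2 (mod 8): gcd(60, 8) = 4; 2 - 2 = 0, which IS divisible by 4, so compatible.
    Write x = 2 + 60·t and substitute into x ≡ 2 (mod 8): 60·t ≡ 2 − 2 = 0 (mod 8).
    Divide the congruence (and modulus) by g = 4: 15·t ≡ 0 (mod 2).
    Reduce coefficients mod 2: 1·t ≡ 0 (mod 2).
    So t ≡ 0 (mod 2).
    Then x = 2 + 60·0 = 2, valid modulo lcm(60, 8) = 120: x ≡ 2 (mod 120).
Verify: 2 mod 20 = 2, 2 mod 12 = 2, 2 mod 8 = 2.

x ≡ 2 (mod 120).


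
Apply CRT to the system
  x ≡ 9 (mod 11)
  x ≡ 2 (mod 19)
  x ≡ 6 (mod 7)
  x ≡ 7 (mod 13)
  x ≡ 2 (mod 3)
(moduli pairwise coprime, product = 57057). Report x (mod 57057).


Product of moduli M = 11 · 19 · 7 · 13 · 3 = 57057.
Merge one congruence at a time:
  Start: x ≡ 9 (mod 11).
  Combine with x ≡ 2 (mod 19); new modulus lcm = 209.
    Write x = 9 + 11·t and substitute into x ≡ 2 (mod 19): 11·t ≡ 2 − 9 = -7 (mod 19).
    Reduce coefficients mod 19: 11·t ≡ 12 (mod 19).
    The inverse of 11 mod 19 is 7 (since 11·7 = 77 = 4·19 + 1), so t ≡ 7·12 = 84 ≡ 8 (mod 19).
    Then x = 9 + 11·8 = 97, valid modulo lcm(11, 19) = 209: x ≡ 97 (mod 209).
  Combine with x ≡ 6 (mod 7); new modulus lcm = 1463.
    Write x = 97 + 209·t and substitute into x ≡ 6 (mod 7): 209·t ≡ 6 − 97 = -91 (mod 7).
    Reduce coefficients mod 7: 6·t ≡ 0 (mod 7).
    The inverse of 6 mod 7 is 6 (since 6·6 = 36 = 5·7 + 1), so t ≡ 6·0 = 0 ≡ 0 (mod 7).
    Then x = 97 + 209·0 = 97, valid modulo lcm(209, 7) = 1463: x ≡ 97 (mod 1463).
  Combine with x ≡ 7 (mod 13); new modulus lcm = 19019.
    Write x = 97 + 1463·t and substitute into x ≡ 7 (mod 13): 1463·t ≡ 7 − 97 = -90 (mod 13).
    Reduce coefficients mod 13: 7·t ≡ 1 (mod 13).
    The inverse of 7 mod 13 is 2 (since 7·2 = 14 = 1·13 + 1), so t ≡ 2·1 = 2 ≡ 2 (mod 13).
    Then x = 97 + 1463·2 = 3023, valid modulo lcm(1463, 13) = 19019: x ≡ 3023 (mod 19019).
  Combine with x ≡ 2 (mod 3); new modulus lcm = 57057.
    Write x = 3023 + 19019·t and substitute into x ≡ 2 (mod 3): 19019·t ≡ 2 − 3023 = -3021 (mod 3).
    Reduce coefficients mod 3: 2·t ≡ 0 (mod 3).
    The inverse of 2 mod 3 is 2 (since 2·2 = 4 = 1·3 + 1), so t ≡ 2·0 = 0 ≡ 0 (mod 3).
    Then x = 3023 + 19019·0 = 3023, valid modulo lcm(19019, 3) = 57057: x ≡ 3023 (mod 57057).
Verify against each original: 3023 mod 11 = 9, 3023 mod 19 = 2, 3023 mod 7 = 6, 3023 mod 13 = 7, 3023 mod 3 = 2.

x ≡ 3023 (mod 57057).


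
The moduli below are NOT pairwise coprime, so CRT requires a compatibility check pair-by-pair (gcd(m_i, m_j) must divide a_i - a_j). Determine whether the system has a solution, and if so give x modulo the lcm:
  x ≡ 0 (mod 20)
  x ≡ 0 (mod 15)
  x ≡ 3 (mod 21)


Moduli 20, 15, 21 are not pairwise coprime, so CRT works modulo lcm(m_i) when all pairwise compatibility conditions hold.
Pairwise compatibility: gcd(m_i, m_j) must divide a_i - a_j for every pair.
Merge one congruence at a time:
  Start: x ≡ 0 (mod 20).
  Combine with x ≡ 0 (mod 15): gcd(20, 15) = 5; 0 - 0 = 0, which IS divisible by 5, so compatible.
    Write x = 0 + 20·t and substitute into x ≡ 0 (mod 15): 20·t ≡ 0 − 0 = 0 (mod 15).
    Divide the congruence (and modulus) by g = 5: 4·t ≡ 0 (mod 3).
    Reduce coefficients mod 3: 1·t ≡ 0 (mod 3).
    So t ≡ 0 (mod 3).
    Then x = 0 + 20·0 = 0, valid modulo lcm(20, 15) = 60: x ≡ 0 (mod 60).
  Combine with x ≡ 3 (mod 21): gcd(60, 21) = 3; 3 - 0 = 3, which IS divisible by 3, so compatible.
    Write x = 0 + 60·t and substitute into x ≡ 3 (mod 21): 60·t ≡ 3 − 0 = 3 (mod 21).
    Divide the congruence (and modulus) by g = 3: 20·t ≡ 1 (mod 7).
    Reduce coefficients mod 7: 6·t ≡ 1 (mod 7).
    The inverse of 6 mod 7 is 6 (since 6·6 = 36 = 5·7 + 1), so t ≡ 6·1 = 6 ≡ 6 (mod 7).
    Then x = 0 + 60·6 = 360, valid modulo lcm(60, 21) = 420: x ≡ 360 (mod 420).
Verify: 360 mod 20 = 0, 360 mod 15 = 0, 360 mod 21 = 3.

x ≡ 360 (mod 420).


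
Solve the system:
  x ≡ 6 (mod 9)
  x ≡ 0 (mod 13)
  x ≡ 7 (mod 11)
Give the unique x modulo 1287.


Moduli 9, 13, 11 are pairwise coprime; by CRT there is a unique solution modulo M = 9 · 13 · 11 = 1287.
Solve pairwise, accumulating the modulus:
  Start with x ≡ 6 (mod 9).
  Combine with x ≡ 0 (mod 13): since gcd(9, 13) = 1, we get a unique residue mod 117.
    Write x = 6 + 9·t and substitute into x ≡ 0 (mod 13): 9·t ≡ 0 − 6 = -6 (mod 13).
    Reduce coefficients mod 13: 9·t ≡ 7 (mod 13).
    The inverse of 9 mod 13 is 3 (since 9·3 = 27 = 2·13 + 1), so t ≡ 3·7 = 21 ≡ 8 (mod 13).
    Then x = 6 + 9·8 = 78, valid modulo lcm(9, 13) = 117: x ≡ 78 (mod 117).
  Combine with x ≡ 7 (mod 11): since gcd(117, 11) = 1, we get a unique residue mod 1287.
    Write x = 78 + 117·t and substitute into x ≡ 7 (mod 11): 117·t ≡ 7 − 78 = -71 (mod 11).
    Reduce coefficients mod 11: 7·t ≡ 6 (mod 11).
    The inverse of 7 mod 11 is 8 (since 7·8 = 56 = 5·11 + 1), so t ≡ 8·6 = 48 ≡ 4 (mod 11).
    Then x = 78 + 117·4 = 546, valid modulo lcm(117, 11) = 1287: x ≡ 546 (mod 1287).
Verify: 546 mod 9 = 6 ✓, 546 mod 13 = 0 ✓, 546 mod 11 = 7 ✓.

x ≡ 546 (mod 1287).


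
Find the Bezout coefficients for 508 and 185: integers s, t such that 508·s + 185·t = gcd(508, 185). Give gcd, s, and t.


Euclidean algorithm on (508, 185) — divide until remainder is 0:
  508 = 2 · 185 + 138
  185 = 1 · 138 + 47
  138 = 2 · 47 + 44
  47 = 1 · 44 + 3
  44 = 14 · 3 + 2
  3 = 1 · 2 + 1
  2 = 2 · 1 + 0
gcd(508, 185) = 1.
Track Bezout coefficients alongside the remainders: start with r₀ = 508 = a·1 + b·0 (s = 1, t = 0) and r₁ = 185 = a·0 + b·1 (s = 0, t = 1); each new remainder r_{k+1} = r_{k-1} − q_k·r_k inherits s_{k+1} = s_{k-1} − q_k·s_k, t_{k+1} = t_{k-1} − q_k·t_k, so r_k = a·s_k + b·t_k at every step:
  q = 2: r = 138, s = 1 − 2·0 = 1, t = 0 − 2·1 = -2  (check: 508·1 + 185·(-2) = 138)
  q = 1: r = 47, s = 0 − 1·1 = -1, t = 1 − 1·(-2) = 3  (check: 508·(-1) + 185·3 = 47)
  q = 2: r = 44, s = 1 − 2·(-1) = 3, t = -2 − 2·3 = -8  (check: 508·3 + 185·(-8) = 44)
  q = 1: r = 3, s = -1 − 1·3 = -4, t = 3 − 1·(-8) = 11  (check: 508·(-4) + 185·11 = 3)
  q = 14: r = 2, s = 3 − 14·(-4) = 59, t = -8 − 14·11 = -162  (check: 508·59 + 185·(-162) = 2)
  q = 1: r = 1, s = -4 − 1·59 = -63, t = 11 − 1·(-162) = 173  (check: 508·(-63) + 185·173 = 1)
The row with r = 1 (the gcd) gives the Bezout coefficients s = -63, t = 173.
Result: 508 · (-63) + 185 · (173) = 1.

gcd(508, 185) = 1; s = -63, t = 173 (check: 508·(-63) + 185·173 = 1).


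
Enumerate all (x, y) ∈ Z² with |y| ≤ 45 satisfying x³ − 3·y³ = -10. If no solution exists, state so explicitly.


The equation is x³ - 3y³ = -10. For fixed y, x³ = 3·y³ − 10, so a solution requires the RHS to be a perfect cube.
Strategy: iterate y from -45 to 45, compute RHS = 3·y³ − 10, and check whether it is a (positive or negative) perfect cube.
Check small values of y:
  y = 0: RHS = -10 is not a perfect cube.
  y = 1: RHS = -7 is not a perfect cube.
  y = -1: RHS = -13 is not a perfect cube.
  y = 2: RHS = 14 is not a perfect cube.
  y = -2: RHS = -34 is not a perfect cube.
  y = 3: RHS = 71 is not a perfect cube.
  y = -3: RHS = -91 is not a perfect cube.
Continuing, at y = -9: RHS = -2197 = (-13)³ ⇒ x = -13 works.
Searching the remaining y in |y| ≤ 45 finds no further solutions.
Collected solutions: (-13, -9).

Solutions (with |y| ≤ 45): (-13, -9).


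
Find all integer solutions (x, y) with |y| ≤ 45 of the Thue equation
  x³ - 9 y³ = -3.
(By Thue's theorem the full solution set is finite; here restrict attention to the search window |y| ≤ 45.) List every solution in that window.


The equation is x³ - 9y³ = -3. For fixed y, x³ = 9·y³ − 3, so a solution requires the RHS to be a perfect cube.
Strategy: iterate y from -45 to 45, compute RHS = 9·y³ − 3, and check whether it is a (positive or negative) perfect cube.
Check small values of y:
  y = 0: RHS = -3 is not a perfect cube.
  y = 1: RHS = 6 is not a perfect cube.
  y = -1: RHS = -12 is not a perfect cube.
  y = 2: RHS = 69 is not a perfect cube.
  y = -2: RHS = -75 is not a perfect cube.
  y = 3: RHS = 240 is not a perfect cube.
  y = -3: RHS = -246 is not a perfect cube.
Continuing the search up to |y| = 45 finds no solutions either.
No (x, y) in the scanned range satisfies the equation.

No integer solutions with |y| ≤ 45.


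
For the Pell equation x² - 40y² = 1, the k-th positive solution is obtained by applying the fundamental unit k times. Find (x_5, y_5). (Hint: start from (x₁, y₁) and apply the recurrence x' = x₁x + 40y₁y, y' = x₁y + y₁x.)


Step 1: Find the fundamental solution (x₁, y₁) of x² - 40y² = 1.
  Expand √40 as a continued fraction. a₀ = ⌊√40⌋ = 6; iterate m_{k+1} = d_k·a_k − m_k, d_{k+1} = (40 − m_{k+1}²)/d_k, a_{k+1} = ⌊(a₀ + m_{k+1})/d_{k+1}⌋ (starting m₀ = 0, d₀ = 1), with convergents p_k = a_k·p_{k-1} + p_{k-2}, q_k = a_k·q_{k-1} + q_{k-2} (p₋₁ = 1, q₋₁ = 0):
  k = 0: a₀ = 6; p₀/q₀ = 6/1; p₀² − 40·q₀² = 36 − 40 = -4.
  k = 1: m = 6, d = 4, a = ⌊(6 + 6)/4⌋ = 3; p/q = (3·6 + 1)/(3·1 + 0) = 19/3; p² − 40·q² = 361 − 360 = 1.
  The first convergent with p² − 40·q² = 1 gives the fundamental solution (x₁, y₁) = (19, 3).
Step 2: Apply the recurrence (x_{n+1}, y_{n+1}) = (x₁x_n + 40y₁y_n, x₁y_n + y₁x_n) repeatedly.
  From (x_1, y_1) = (19, 3): x_2 = 19·19 + 40·3·3 = 721; y_2 = 19·3 + 3·19 = 114.
  From (x_2, y_2) = (721, 114): x_3 = 19·721 + 40·3·114 = 27379; y_3 = 19·114 + 3·721 = 4329.
  From (x_3, y_3) = (27379, 4329): x_4 = 19·27379 + 40·3·4329 = 1039681; y_4 = 19·4329 + 3·27379 = 164388.
  From (x_4, y_4) = (1039681, 164388): x_5 = 19·1039681 + 40·3·164388 = 39480499; y_5 = 19·164388 + 3·1039681 = 6242415.
Step 3: Verify x_5² - 40·y_5² = 1558709801289001 - 1558709801289000 = 1 (should be 1). ✓

(x_1, y_1) = (19, 3); (x_5, y_5) = (39480499, 6242415).


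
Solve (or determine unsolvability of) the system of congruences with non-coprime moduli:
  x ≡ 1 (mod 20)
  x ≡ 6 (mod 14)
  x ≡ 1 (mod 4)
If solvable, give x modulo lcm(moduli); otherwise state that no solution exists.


Moduli 20, 14, 4 are not pairwise coprime, so CRT works modulo lcm(m_i) when all pairwise compatibility conditions hold.
Pairwise compatibility: gcd(m_i, m_j) must divide a_i - a_j for every pair.
Merge one congruence at a time:
  Start: x ≡ 1 (mod 20).
  Combine with x ≡ 6 (mod 14): gcd(20, 14) = 2, and 6 - 1 = 5 is NOT divisible by 2.
    ⇒ system is inconsistent (no integer solution).

No solution (the system is inconsistent).


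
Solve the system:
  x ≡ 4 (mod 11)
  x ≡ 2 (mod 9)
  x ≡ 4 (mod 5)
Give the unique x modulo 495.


Moduli 11, 9, 5 are pairwise coprime; by CRT there is a unique solution modulo M = 11 · 9 · 5 = 495.
Solve pairwise, accumulating the modulus:
  Start with x ≡ 4 (mod 11).
  Combine with x ≡ 2 (mod 9): since gcd(11, 9) = 1, we get a unique residue mod 99.
    Write x = 4 + 11·t and substitute into x ≡ 2 (mod 9): 11·t ≡ 2 − 4 = -2 (mod 9).
    Reduce coefficients mod 9: 2·t ≡ 7 (mod 9).
    The inverse of 2 mod 9 is 5 (since 2·5 = 10 = 1·9 + 1), so t ≡ 5·7 = 35 ≡ 8 (mod 9).
    Then x = 4 + 11·8 = 92, valid modulo lcm(11, 9) = 99: x ≡ 92 (mod 99).
  Combine with x ≡ 4 (mod 5): since gcd(99, 5) = 1, we get a unique residue mod 495.
    Write x = 92 + 99·t and substitute into x ≡ 4 (mod 5): 99·t ≡ 4 − 92 = -88 (mod 5).
    Reduce coefficients mod 5: 4·t ≡ 2 (mod 5).
    The inverse of 4 mod 5 is 4 (since 4·4 = 16 = 3·5 + 1), so t ≡ 4·2 = 8 ≡ 3 (mod 5).
    Then x = 92 + 99·3 = 389, valid modulo lcm(99, 5) = 495: x ≡ 389 (mod 495).
Verify: 389 mod 11 = 4 ✓, 389 mod 9 = 2 ✓, 389 mod 5 = 4 ✓.

x ≡ 389 (mod 495).


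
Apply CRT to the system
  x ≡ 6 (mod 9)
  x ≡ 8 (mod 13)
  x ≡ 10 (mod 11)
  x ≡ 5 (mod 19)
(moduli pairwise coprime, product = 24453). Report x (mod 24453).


Product of moduli M = 9 · 13 · 11 · 19 = 24453.
Merge one congruence at a time:
  Start: x ≡ 6 (mod 9).
  Combine with x ≡ 8 (mod 13); new modulus lcm = 117.
    Write x = 6 + 9·t and substitute into x ≡ 8 (mod 13): 9·t ≡ 8 − 6 = 2 (mod 13).
    The inverse of 9 mod 13 is 3 (since 9·3 = 27 = 2·13 + 1), so t ≡ 3·2 = 6 ≡ 6 (mod 13).
    Then x = 6 + 9·6 = 60, valid modulo lcm(9, 13) = 117: x ≡ 60 (mod 117).
  Combine with x ≡ 10 (mod 11); new modulus lcm = 1287.
    Write x = 60 + 117·t and substitute into x ≡ 10 (mod 11): 117·t ≡ 10 − 60 = -50 (mod 11).
    Reduce coefficients mod 11: 7·t ≡ 5 (mod 11).
    The inverse of 7 mod 11 is 8 (since 7·8 = 56 = 5·11 + 1), so t ≡ 8·5 = 40 ≡ 7 (mod 11).
    Then x = 60 + 117·7 = 879, valid modulo lcm(117, 11) = 1287: x ≡ 879 (mod 1287).
  Combine with x ≡ 5 (mod 19); new modulus lcm = 24453.
    Write x = 879 + 1287·t and substitute into x ≡ 5 (mod 19): 1287·t ≡ 5 − 879 = -874 (mod 19).
    Reduce coefficients mod 19: 14·t ≡ 0 (mod 19).
    The inverse of 14 mod 19 is 15 (since 14·15 = 210 = 11·19 + 1), so t ≡ 15·0 = 0 ≡ 0 (mod 19).
    Then x = 879 + 1287·0 = 879, valid modulo lcm(1287, 19) = 24453: x ≡ 879 (mod 24453).
Verify against each original: 879 mod 9 = 6, 879 mod 13 = 8, 879 mod 11 = 10, 879 mod 19 = 5.

x ≡ 879 (mod 24453).


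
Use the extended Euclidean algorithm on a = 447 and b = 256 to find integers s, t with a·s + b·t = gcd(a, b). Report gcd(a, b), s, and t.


Euclidean algorithm on (447, 256) — divide until remainder is 0:
  447 = 1 · 256 + 191
  256 = 1 · 191 + 65
  191 = 2 · 65 + 61
  65 = 1 · 61 + 4
  61 = 15 · 4 + 1
  4 = 4 · 1 + 0
gcd(447, 256) = 1.
Track Bezout coefficients alongside the remainders: start with r₀ = 447 = a·1 + b·0 (s = 1, t = 0) and r₁ = 256 = a·0 + b·1 (s = 0, t = 1); each new remainder r_{k+1} = r_{k-1} − q_k·r_k inherits s_{k+1} = s_{k-1} − q_k·s_k, t_{k+1} = t_{k-1} − q_k·t_k, so r_k = a·s_k + b·t_k at every step:
  q = 1: r = 191, s = 1 − 1·0 = 1, t = 0 − 1·1 = -1  (check: 447·1 + 256·(-1) = 191)
  q = 1: r = 65, s = 0 − 1·1 = -1, t = 1 − 1·(-1) = 2  (check: 447·(-1) + 256·2 = 65)
  q = 2: r = 61, s = 1 − 2·(-1) = 3, t = -1 − 2·2 = -5  (check: 447·3 + 256·(-5) = 61)
  q = 1: r = 4, s = -1 − 1·3 = -4, t = 2 − 1·(-5) = 7  (check: 447·(-4) + 256·7 = 4)
  q = 15: r = 1, s = 3 − 15·(-4) = 63, t = -5 − 15·7 = -110  (check: 447·63 + 256·(-110) = 1)
The row with r = 1 (the gcd) gives the Bezout coefficients s = 63, t = -110.
Result: 447 · (63) + 256 · (-110) = 1.

gcd(447, 256) = 1; s = 63, t = -110 (check: 447·63 + 256·(-110) = 1).


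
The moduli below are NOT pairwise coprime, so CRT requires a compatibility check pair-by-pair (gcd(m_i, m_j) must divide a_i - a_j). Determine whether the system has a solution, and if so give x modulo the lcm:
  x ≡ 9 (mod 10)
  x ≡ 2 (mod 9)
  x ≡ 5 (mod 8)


Moduli 10, 9, 8 are not pairwise coprime, so CRT works modulo lcm(m_i) when all pairwise compatibility conditions hold.
Pairwise compatibility: gcd(m_i, m_j) must divide a_i - a_j for every pair.
Merge one congruence at a time:
  Start: x ≡ 9 (mod 10).
  Combine with x ≡ 2 (mod 9): gcd(10, 9) = 1; 2 - 9 = -7, which IS divisible by 1, so compatible.
    Write x = 9 + 10·t and substitute into x ≡ 2 (mod 9): 10·t ≡ 2 − 9 = -7 (mod 9).
    Reduce coefficients mod 9: 1·t ≡ 2 (mod 9).
    So t ≡ 2 (mod 9).
    Then x = 9 + 10·2 = 29, valid modulo lcm(10, 9) = 90: x ≡ 29 (mod 90).
  Combine with x ≡ 5 (mod 8): gcd(90, 8) = 2; 5 - 29 = -24, which IS divisible by 2, so compatible.
    Write x = 29 + 90·t and substitute into x ≡ 5 (mod 8): 90·t ≡ 5 − 29 = -24 (mod 8).
    Divide the congruence (and modulus) by g = 2: 45·t ≡ -12 (mod 4).
    Reduce coefficients mod 4: 1·t ≡ 0 (mod 4).
    So t ≡ 0 (mod 4).
    Then x = 29 + 90·0 = 29, valid modulo lcm(90, 8) = 360: x ≡ 29 (mod 360).
Verify: 29 mod 10 = 9, 29 mod 9 = 2, 29 mod 8 = 5.

x ≡ 29 (mod 360).


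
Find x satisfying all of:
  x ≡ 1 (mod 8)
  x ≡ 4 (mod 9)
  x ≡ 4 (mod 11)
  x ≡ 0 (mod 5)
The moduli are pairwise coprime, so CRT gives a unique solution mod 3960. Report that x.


Product of moduli M = 8 · 9 · 11 · 5 = 3960.
Merge one congruence at a time:
  Start: x ≡ 1 (mod 8).
  Combine with x ≡ 4 (mod 9); new modulus lcm = 72.
    Write x = 1 + 8·t and substitute into x ≡ 4 (mod 9): 8·t ≡ 4 − 1 = 3 (mod 9).
    The inverse of 8 mod 9 is 8 (since 8·8 = 64 = 7·9 + 1), so t ≡ 8·3 = 24 ≡ 6 (mod 9).
    Then x = 1 + 8·6 = 49, valid modulo lcm(8, 9) = 72: x ≡ 49 (mod 72).
  Combine with x ≡ 4 (mod 11); new modulus lcm = 792.
    Write x = 49 + 72·t and substitute into x ≡ 4 (mod 11): 72·t ≡ 4 − 49 = -45 (mod 11).
    Reduce coefficients mod 11: 6·t ≡ 10 (mod 11).
    The inverse of 6 mod 11 is 2 (since 6·2 = 12 = 1·11 + 1), so t ≡ 2·10 = 20 ≡ 9 (mod 11).
    Then x = 49 + 72·9 = 697, valid modulo lcm(72, 11) = 792: x ≡ 697 (mod 792).
  Combine with x ≡ 0 (mod 5); new modulus lcm = 3960.
    Write x = 697 + 792·t and substitute into x ≡ 0 (mod 5): 792·t ≡ 0 − 697 = -697 (mod 5).
    Reduce coefficients mod 5: 2·t ≡ 3 (mod 5).
    The inverse of 2 mod 5 is 3 (since 2·3 = 6 = 1·5 + 1), so t ≡ 3·3 = 9 ≡ 4 (mod 5).
    Then x = 697 + 792·4 = 3865, valid modulo lcm(792, 5) = 3960: x ≡ 3865 (mod 3960).
Verify against each original: 3865 mod 8 = 1, 3865 mod 9 = 4, 3865 mod 11 = 4, 3865 mod 5 = 0.

x ≡ 3865 (mod 3960).


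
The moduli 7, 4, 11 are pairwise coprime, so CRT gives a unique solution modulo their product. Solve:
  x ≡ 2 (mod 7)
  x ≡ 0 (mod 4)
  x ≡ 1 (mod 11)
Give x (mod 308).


Moduli 7, 4, 11 are pairwise coprime; by CRT there is a unique solution modulo M = 7 · 4 · 11 = 308.
Solve pairwise, accumulating the modulus:
  Start with x ≡ 2 (mod 7).
  Combine with x ≡ 0 (mod 4): since gcd(7, 4) = 1, we get a unique residue mod 28.
    Write x = 2 + 7·t and substitute into x ≡ 0 (mod 4): 7·t ≡ 0 − 2 = -2 (mod 4).
    Reduce coefficients mod 4: 3·t ≡ 2 (mod 4).
    The inverse of 3 mod 4 is 3 (since 3·3 = 9 = 2·4 + 1), so t ≡ 3·2 = 6 ≡ 2 (mod 4).
    Then x = 2 + 7·2 = 16, valid modulo lcm(7, 4) = 28: x ≡ 16 (mod 28).
  Combine with x ≡ 1 (mod 11): since gcd(28, 11) = 1, we get a unique residue mod 308.
    Write x = 16 + 28·t and substitute into x ≡ 1 (mod 11): 28·t ≡ 1 − 16 = -15 (mod 11).
    Reduce coefficients mod 11: 6·t ≡ 7 (mod 11).
    The inverse of 6 mod 11 is 2 (since 6·2 = 12 = 1·11 + 1), so t ≡ 2·7 = 14 ≡ 3 (mod 11).
    Then x = 16 + 28·3 = 100, valid modulo lcm(28, 11) = 308: x ≡ 100 (mod 308).
Verify: 100 mod 7 = 2 ✓, 100 mod 4 = 0 ✓, 100 mod 11 = 1 ✓.

x ≡ 100 (mod 308).
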